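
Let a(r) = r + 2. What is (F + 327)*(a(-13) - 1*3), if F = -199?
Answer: -1792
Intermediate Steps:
a(r) = 2 + r
(F + 327)*(a(-13) - 1*3) = (-199 + 327)*((2 - 13) - 1*3) = 128*(-11 - 3) = 128*(-14) = -1792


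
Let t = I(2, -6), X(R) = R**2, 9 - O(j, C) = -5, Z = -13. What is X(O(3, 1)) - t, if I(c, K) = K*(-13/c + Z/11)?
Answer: 1649/11 ≈ 149.91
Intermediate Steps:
O(j, C) = 14 (O(j, C) = 9 - 1*(-5) = 9 + 5 = 14)
I(c, K) = K*(-13/11 - 13/c) (I(c, K) = K*(-13/c - 13/11) = K*(-13/11 - 13/c))
t = 507/11 (t = -13/11*(-6)*(11 + 2)/2 = -13/11*(-6)*1/2*13 = 507/11 ≈ 46.091)
X(O(3, 1)) - t = 14**2 - 1*507/11 = 196 - 507/11 = 1649/11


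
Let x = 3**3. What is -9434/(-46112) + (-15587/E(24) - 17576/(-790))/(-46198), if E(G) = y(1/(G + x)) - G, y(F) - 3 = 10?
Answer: 36484700701/210365364880 ≈ 0.17343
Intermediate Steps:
x = 27
y(F) = 13 (y(F) = 3 + 10 = 13)
E(G) = 13 - G
-9434/(-46112) + (-15587/E(24) - 17576/(-790))/(-46198) = -9434/(-46112) + (-15587/(13 - 1*24) - 17576/(-790))/(-46198) = -9434*(-1/46112) + (-15587/(13 - 24) - 17576*(-1/790))*(-1/46198) = 4717/23056 + (-15587/(-11) + 8788/395)*(-1/46198) = 4717/23056 + (-15587*(-1/11) + 8788/395)*(-1/46198) = 4717/23056 + (1417 + 8788/395)*(-1/46198) = 4717/23056 + (568503/395)*(-1/46198) = 4717/23056 - 568503/18248210 = 36484700701/210365364880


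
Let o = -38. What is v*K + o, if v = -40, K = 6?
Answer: -278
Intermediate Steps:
v*K + o = -40*6 - 38 = -240 - 38 = -278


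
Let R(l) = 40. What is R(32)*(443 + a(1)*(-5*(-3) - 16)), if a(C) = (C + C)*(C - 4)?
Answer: 17960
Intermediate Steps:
a(C) = 2*C*(-4 + C) (a(C) = (2*C)*(-4 + C) = 2*C*(-4 + C))
R(32)*(443 + a(1)*(-5*(-3) - 16)) = 40*(443 + (2*1*(-4 + 1))*(-5*(-3) - 16)) = 40*(443 + (2*1*(-3))*(15 - 16)) = 40*(443 - 6*(-1)) = 40*(443 + 6) = 40*449 = 17960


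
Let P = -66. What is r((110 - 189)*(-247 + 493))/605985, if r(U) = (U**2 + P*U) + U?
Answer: 126314522/201995 ≈ 625.33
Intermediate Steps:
r(U) = U**2 - 65*U (r(U) = (U**2 - 66*U) + U = U**2 - 65*U)
r((110 - 189)*(-247 + 493))/605985 = (((110 - 189)*(-247 + 493))*(-65 + (110 - 189)*(-247 + 493)))/605985 = ((-79*246)*(-65 - 79*246))*(1/605985) = -19434*(-65 - 19434)*(1/605985) = -19434*(-19499)*(1/605985) = 378943566*(1/605985) = 126314522/201995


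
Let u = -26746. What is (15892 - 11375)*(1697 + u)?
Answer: -113146333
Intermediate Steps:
(15892 - 11375)*(1697 + u) = (15892 - 11375)*(1697 - 26746) = 4517*(-25049) = -113146333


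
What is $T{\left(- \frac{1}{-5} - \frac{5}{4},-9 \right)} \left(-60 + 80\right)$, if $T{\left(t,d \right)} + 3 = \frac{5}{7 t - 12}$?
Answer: $- \frac{25220}{387} \approx -65.168$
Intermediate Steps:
$T{\left(t,d \right)} = -3 + \frac{5}{-12 + 7 t}$ ($T{\left(t,d \right)} = -3 + \frac{5}{7 t - 12} = -3 + \frac{5}{-12 + 7 t}$)
$T{\left(- \frac{1}{-5} - \frac{5}{4},-9 \right)} \left(-60 + 80\right) = \frac{41 - 21 \left(- \frac{1}{-5} - \frac{5}{4}\right)}{-12 + 7 \left(- \frac{1}{-5} - \frac{5}{4}\right)} \left(-60 + 80\right) = \frac{41 - 21 \left(\left(-1\right) \left(- \frac{1}{5}\right) - \frac{5}{4}\right)}{-12 + 7 \left(\left(-1\right) \left(- \frac{1}{5}\right) - \frac{5}{4}\right)} 20 = \frac{41 - 21 \left(\frac{1}{5} - \frac{5}{4}\right)}{-12 + 7 \left(\frac{1}{5} - \frac{5}{4}\right)} 20 = \frac{41 - - \frac{441}{20}}{-12 + 7 \left(- \frac{21}{20}\right)} 20 = \frac{41 + \frac{441}{20}}{-12 - \frac{147}{20}} \cdot 20 = \frac{1}{- \frac{387}{20}} \cdot \frac{1261}{20} \cdot 20 = \left(- \frac{20}{387}\right) \frac{1261}{20} \cdot 20 = \left(- \frac{1261}{387}\right) 20 = - \frac{25220}{387}$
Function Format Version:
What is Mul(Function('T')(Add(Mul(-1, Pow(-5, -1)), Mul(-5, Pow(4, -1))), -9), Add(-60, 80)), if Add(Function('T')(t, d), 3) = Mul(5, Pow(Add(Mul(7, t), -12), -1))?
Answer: Rational(-25220, 387) ≈ -65.168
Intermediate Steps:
Function('T')(t, d) = Add(-3, Mul(5, Pow(Add(-12, Mul(7, t)), -1))) (Function('T')(t, d) = Add(-3, Mul(5, Pow(Add(Mul(7, t), -12), -1))) = Add(-3, Mul(5, Pow(Add(-12, Mul(7, t)), -1))))
Mul(Function('T')(Add(Mul(-1, Pow(-5, -1)), Mul(-5, Pow(4, -1))), -9), Add(-60, 80)) = Mul(Mul(Pow(Add(-12, Mul(7, Add(Mul(-1, Pow(-5, -1)), Mul(-5, Pow(4, -1))))), -1), Add(41, Mul(-21, Add(Mul(-1, Pow(-5, -1)), Mul(-5, Pow(4, -1)))))), Add(-60, 80)) = Mul(Mul(Pow(Add(-12, Mul(7, Add(Mul(-1, Rational(-1, 5)), Mul(-5, Rational(1, 4))))), -1), Add(41, Mul(-21, Add(Mul(-1, Rational(-1, 5)), Mul(-5, Rational(1, 4)))))), 20) = Mul(Mul(Pow(Add(-12, Mul(7, Add(Rational(1, 5), Rational(-5, 4)))), -1), Add(41, Mul(-21, Add(Rational(1, 5), Rational(-5, 4))))), 20) = Mul(Mul(Pow(Add(-12, Mul(7, Rational(-21, 20))), -1), Add(41, Mul(-21, Rational(-21, 20)))), 20) = Mul(Mul(Pow(Add(-12, Rational(-147, 20)), -1), Add(41, Rational(441, 20))), 20) = Mul(Mul(Pow(Rational(-387, 20), -1), Rational(1261, 20)), 20) = Mul(Mul(Rational(-20, 387), Rational(1261, 20)), 20) = Mul(Rational(-1261, 387), 20) = Rational(-25220, 387)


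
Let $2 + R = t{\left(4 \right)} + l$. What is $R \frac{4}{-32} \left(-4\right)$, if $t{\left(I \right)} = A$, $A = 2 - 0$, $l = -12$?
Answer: $-6$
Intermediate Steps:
$A = 2$ ($A = 2 + 0 = 2$)
$t{\left(I \right)} = 2$
$R = -12$ ($R = -2 + \left(2 - 12\right) = -2 - 10 = -12$)
$R \frac{4}{-32} \left(-4\right) = - 12 \frac{4}{-32} \left(-4\right) = - 12 \cdot 4 \left(- \frac{1}{32}\right) \left(-4\right) = \left(-12\right) \left(- \frac{1}{8}\right) \left(-4\right) = \frac{3}{2} \left(-4\right) = -6$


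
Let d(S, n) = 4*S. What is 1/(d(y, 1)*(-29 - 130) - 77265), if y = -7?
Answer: -1/72813 ≈ -1.3734e-5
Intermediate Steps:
1/(d(y, 1)*(-29 - 130) - 77265) = 1/((4*(-7))*(-29 - 130) - 77265) = 1/(-28*(-159) - 77265) = 1/(4452 - 77265) = 1/(-72813) = -1/72813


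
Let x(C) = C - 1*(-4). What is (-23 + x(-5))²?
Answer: 576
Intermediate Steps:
x(C) = 4 + C (x(C) = C + 4 = 4 + C)
(-23 + x(-5))² = (-23 + (4 - 5))² = (-23 - 1)² = (-24)² = 576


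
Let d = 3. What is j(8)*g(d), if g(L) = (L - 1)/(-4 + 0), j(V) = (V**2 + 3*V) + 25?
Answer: -113/2 ≈ -56.500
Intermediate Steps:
j(V) = 25 + V**2 + 3*V
g(L) = 1/4 - L/4 (g(L) = (-1 + L)/(-4) = (-1 + L)*(-1/4) = 1/4 - L/4)
j(8)*g(d) = (25 + 8**2 + 3*8)*(1/4 - 1/4*3) = (25 + 64 + 24)*(1/4 - 3/4) = 113*(-1/2) = -113/2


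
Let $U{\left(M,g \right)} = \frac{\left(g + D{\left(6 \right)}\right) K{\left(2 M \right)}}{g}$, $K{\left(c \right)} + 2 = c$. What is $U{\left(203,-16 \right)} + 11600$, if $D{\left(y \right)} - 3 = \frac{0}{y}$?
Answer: $\frac{47713}{4} \approx 11928.0$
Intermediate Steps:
$D{\left(y \right)} = 3$ ($D{\left(y \right)} = 3 + \frac{0}{y} = 3 + 0 = 3$)
$K{\left(c \right)} = -2 + c$
$U{\left(M,g \right)} = \frac{\left(-2 + 2 M\right) \left(3 + g\right)}{g}$ ($U{\left(M,g \right)} = \frac{\left(g + 3\right) \left(-2 + 2 M\right)}{g} = \frac{\left(3 + g\right) \left(-2 + 2 M\right)}{g} = \frac{\left(-2 + 2 M\right) \left(3 + g\right)}{g}$)
$U{\left(203,-16 \right)} + 11600 = \frac{2 \left(-1 + 203\right) \left(3 - 16\right)}{-16} + 11600 = 2 \left(- \frac{1}{16}\right) 202 \left(-13\right) + 11600 = \frac{1313}{4} + 11600 = \frac{47713}{4}$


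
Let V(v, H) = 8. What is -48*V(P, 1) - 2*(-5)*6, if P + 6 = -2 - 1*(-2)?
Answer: -324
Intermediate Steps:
P = -6 (P = -6 + (-2 - 1*(-2)) = -6 + (-2 + 2) = -6 + 0 = -6)
-48*V(P, 1) - 2*(-5)*6 = -48*8 - 2*(-5)*6 = -384 + 10*6 = -384 + 60 = -324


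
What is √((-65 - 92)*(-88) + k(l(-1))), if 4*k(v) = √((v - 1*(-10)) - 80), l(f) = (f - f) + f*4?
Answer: √(55264 + I*√74)/2 ≈ 117.54 + 0.0091482*I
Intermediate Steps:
l(f) = 4*f (l(f) = 0 + 4*f = 4*f)
k(v) = √(-70 + v)/4 (k(v) = √((v - 1*(-10)) - 80)/4 = √((v + 10) - 80)/4 = √((10 + v) - 80)/4 = √(-70 + v)/4)
√((-65 - 92)*(-88) + k(l(-1))) = √((-65 - 92)*(-88) + √(-70 + 4*(-1))/4) = √(-157*(-88) + √(-70 - 4)/4) = √(13816 + √(-74)/4) = √(13816 + (I*√74)/4) = √(13816 + I*√74/4)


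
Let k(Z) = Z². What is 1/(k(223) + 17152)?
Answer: 1/66881 ≈ 1.4952e-5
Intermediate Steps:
1/(k(223) + 17152) = 1/(223² + 17152) = 1/(49729 + 17152) = 1/66881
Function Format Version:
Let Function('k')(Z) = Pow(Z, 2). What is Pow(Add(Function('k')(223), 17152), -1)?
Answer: Rational(1, 66881) ≈ 1.4952e-5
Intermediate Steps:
Pow(Add(Function('k')(223), 17152), -1) = Pow(Add(Pow(223, 2), 17152), -1) = Pow(Add(49729, 17152), -1) = Pow(66881, -1) = Rational(1, 66881)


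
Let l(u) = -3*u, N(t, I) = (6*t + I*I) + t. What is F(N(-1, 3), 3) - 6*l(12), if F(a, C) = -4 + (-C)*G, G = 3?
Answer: 203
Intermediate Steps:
N(t, I) = I² + 7*t (N(t, I) = (6*t + I²) + t = (I² + 6*t) + t = I² + 7*t)
F(a, C) = -4 - 3*C (F(a, C) = -4 - C*3 = -4 - 3*C)
F(N(-1, 3), 3) - 6*l(12) = (-4 - 3*3) - (-18)*12 = (-4 - 9) - 6*(-36) = -13 + 216 = 203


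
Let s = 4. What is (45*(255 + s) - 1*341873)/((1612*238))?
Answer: -23587/27404 ≈ -0.86071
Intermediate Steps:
(45*(255 + s) - 1*341873)/((1612*238)) = (45*(255 + 4) - 1*341873)/((1612*238)) = (45*259 - 341873)/383656 = (11655 - 341873)*(1/383656) = -330218*1/383656 = -23587/27404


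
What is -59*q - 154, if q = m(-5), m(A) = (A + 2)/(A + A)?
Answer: -1717/10 ≈ -171.70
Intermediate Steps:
m(A) = (2 + A)/(2*A) (m(A) = (2 + A)/((2*A)) = (2 + A)*(1/(2*A)) = (2 + A)/(2*A))
q = 3/10 (q = (½)*(2 - 5)/(-5) = (½)*(-⅕)*(-3) = 3/10 ≈ 0.30000)
-59*q - 154 = -59*3/10 - 154 = -177/10 - 154 = -1717/10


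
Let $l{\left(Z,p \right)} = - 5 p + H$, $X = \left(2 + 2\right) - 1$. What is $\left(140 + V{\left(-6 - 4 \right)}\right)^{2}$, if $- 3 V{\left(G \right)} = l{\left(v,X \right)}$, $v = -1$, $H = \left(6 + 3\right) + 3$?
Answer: $19881$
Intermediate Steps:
$X = 3$ ($X = 4 - 1 = 3$)
$H = 12$ ($H = 9 + 3 = 12$)
$l{\left(Z,p \right)} = 12 - 5 p$ ($l{\left(Z,p \right)} = - 5 p + 12 = 12 - 5 p$)
$V{\left(G \right)} = 1$ ($V{\left(G \right)} = - \frac{12 - 15}{3} = \left(- \frac{1}{3}\right) \left(-3\right) = 1$)
$\left(140 + V{\left(-6 - 4 \right)}\right)^{2} = \left(140 + 1\right)^{2} = 141^{2} = 19881$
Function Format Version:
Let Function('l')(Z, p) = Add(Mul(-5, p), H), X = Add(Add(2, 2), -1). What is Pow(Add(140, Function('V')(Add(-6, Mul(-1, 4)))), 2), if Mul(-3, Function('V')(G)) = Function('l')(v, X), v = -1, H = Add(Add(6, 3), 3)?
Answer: 19881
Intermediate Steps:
X = 3 (X = Add(4, -1) = 3)
H = 12 (H = Add(9, 3) = 12)
Function('l')(Z, p) = Add(12, Mul(-5, p)) (Function('l')(Z, p) = Add(Mul(-5, p), 12) = Add(12, Mul(-5, p)))
Function('V')(G) = 1 (Function('V')(G) = Mul(Rational(-1, 3), Add(12, Mul(-5, 3))) = Mul(Rational(-1, 3), Add(12, -15)) = Mul(Rational(-1, 3), -3) = 1)
Pow(Add(140, Function('V')(Add(-6, Mul(-1, 4)))), 2) = Pow(Add(140, 1), 2) = Pow(141, 2) = 19881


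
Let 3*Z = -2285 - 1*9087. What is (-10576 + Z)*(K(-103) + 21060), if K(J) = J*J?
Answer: -1364933900/3 ≈ -4.5498e+8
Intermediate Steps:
Z = -11372/3 (Z = (-2285 - 1*9087)/3 = (-2285 - 9087)/3 = (⅓)*(-11372) = -11372/3 ≈ -3790.7)
K(J) = J²
(-10576 + Z)*(K(-103) + 21060) = (-10576 - 11372/3)*((-103)² + 21060) = -43100*(10609 + 21060)/3 = -43100/3*31669 = -1364933900/3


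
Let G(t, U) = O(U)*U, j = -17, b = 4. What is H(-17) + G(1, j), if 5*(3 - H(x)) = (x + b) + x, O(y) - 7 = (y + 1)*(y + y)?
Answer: -9358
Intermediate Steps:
O(y) = 7 + 2*y*(1 + y) (O(y) = 7 + (y + 1)*(y + y) = 7 + (1 + y)*(2*y) = 7 + 2*y*(1 + y))
G(t, U) = U*(7 + 2*U + 2*U²) (G(t, U) = (7 + 2*U + 2*U²)*U = U*(7 + 2*U + 2*U²))
H(x) = 11/5 - 2*x/5 (H(x) = 3 - ((x + 4) + x)/5 = 3 - ((4 + x) + x)/5 = 3 - (4 + 2*x)/5 = 3 + (-⅘ - 2*x/5) = 11/5 - 2*x/5)
H(-17) + G(1, j) = (11/5 - ⅖*(-17)) - 17*(7 + 2*(-17) + 2*(-17)²) = (11/5 + 34/5) - 17*(7 - 34 + 2*289) = 9 - 17*(7 - 34 + 578) = 9 - 17*551 = 9 - 9367 = -9358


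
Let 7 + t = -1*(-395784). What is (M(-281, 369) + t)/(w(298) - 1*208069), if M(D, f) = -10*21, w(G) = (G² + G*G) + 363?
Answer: -395567/30098 ≈ -13.143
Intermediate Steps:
t = 395777 (t = -7 - 1*(-395784) = -7 + 395784 = 395777)
w(G) = 363 + 2*G² (w(G) = (G² + G²) + 363 = 2*G² + 363 = 363 + 2*G²)
M(D, f) = -210
(M(-281, 369) + t)/(w(298) - 1*208069) = (-210 + 395777)/((363 + 2*298²) - 1*208069) = 395567/((363 + 2*88804) - 208069) = 395567/((363 + 177608) - 208069) = 395567/(177971 - 208069) = 395567/(-30098) = 395567*(-1/30098) = -395567/30098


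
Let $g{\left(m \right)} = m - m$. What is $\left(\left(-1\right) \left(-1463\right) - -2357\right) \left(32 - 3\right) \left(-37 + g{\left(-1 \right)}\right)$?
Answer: $-4098860$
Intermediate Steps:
$g{\left(m \right)} = 0$
$\left(\left(-1\right) \left(-1463\right) - -2357\right) \left(32 - 3\right) \left(-37 + g{\left(-1 \right)}\right) = \left(\left(-1\right) \left(-1463\right) - -2357\right) \left(32 - 3\right) \left(-37 + 0\right) = \left(1463 + 2357\right) 29 \left(-37\right) = 3820 \left(-1073\right) = -4098860$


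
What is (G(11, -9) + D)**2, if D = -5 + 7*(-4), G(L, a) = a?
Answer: 1764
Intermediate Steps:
D = -33 (D = -5 - 28 = -33)
(G(11, -9) + D)**2 = (-9 - 33)**2 = (-42)**2 = 1764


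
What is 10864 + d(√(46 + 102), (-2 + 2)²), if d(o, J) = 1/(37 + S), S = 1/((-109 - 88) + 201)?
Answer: 1618740/149 ≈ 10864.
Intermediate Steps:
S = ¼ (S = 1/(-197 + 201) = 1/4 = ¼ ≈ 0.25000)
d(o, J) = 4/149 (d(o, J) = 1/(37 + ¼) = 1/(149/4) = 4/149)
10864 + d(√(46 + 102), (-2 + 2)²) = 10864 + 4/149 = 1618740/149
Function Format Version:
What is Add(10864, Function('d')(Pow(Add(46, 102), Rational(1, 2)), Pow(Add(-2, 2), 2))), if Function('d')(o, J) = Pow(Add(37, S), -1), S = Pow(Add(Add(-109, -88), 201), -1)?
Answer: Rational(1618740, 149) ≈ 10864.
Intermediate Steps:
S = Rational(1, 4) (S = Pow(Add(-197, 201), -1) = Pow(4, -1) = Rational(1, 4) ≈ 0.25000)
Function('d')(o, J) = Rational(4, 149) (Function('d')(o, J) = Pow(Add(37, Rational(1, 4)), -1) = Pow(Rational(149, 4), -1) = Rational(4, 149))
Add(10864, Function('d')(Pow(Add(46, 102), Rational(1, 2)), Pow(Add(-2, 2), 2))) = Add(10864, Rational(4, 149)) = Rational(1618740, 149)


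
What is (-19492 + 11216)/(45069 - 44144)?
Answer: -8276/925 ≈ -8.9470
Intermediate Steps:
(-19492 + 11216)/(45069 - 44144) = -8276/925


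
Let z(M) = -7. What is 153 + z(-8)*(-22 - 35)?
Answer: 552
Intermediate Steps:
153 + z(-8)*(-22 - 35) = 153 - 7*(-22 - 35) = 153 - 7*(-57) = 153 + 399 = 552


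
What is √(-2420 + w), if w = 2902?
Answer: √482 ≈ 21.954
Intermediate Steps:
√(-2420 + w) = √(-2420 + 2902) = √482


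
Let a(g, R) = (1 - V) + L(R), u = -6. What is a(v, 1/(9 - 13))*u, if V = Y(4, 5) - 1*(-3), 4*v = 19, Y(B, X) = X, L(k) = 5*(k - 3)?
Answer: 279/2 ≈ 139.50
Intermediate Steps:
L(k) = -15 + 5*k (L(k) = 5*(-3 + k) = -15 + 5*k)
v = 19/4 (v = (1/4)*19 = 19/4 ≈ 4.7500)
V = 8 (V = 5 - 1*(-3) = 5 + 3 = 8)
a(g, R) = -22 + 5*R (a(g, R) = (1 - 1*8) + (-15 + 5*R) = (1 - 8) + (-15 + 5*R) = -7 + (-15 + 5*R) = -22 + 5*R)
a(v, 1/(9 - 13))*u = (-22 + 5/(9 - 13))*(-6) = (-22 + 5/(-4))*(-6) = (-22 + 5*(-1/4))*(-6) = (-22 - 5/4)*(-6) = -93/4*(-6) = 279/2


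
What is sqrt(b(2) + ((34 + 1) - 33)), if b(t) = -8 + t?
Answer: 2*I ≈ 2.0*I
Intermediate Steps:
sqrt(b(2) + ((34 + 1) - 33)) = sqrt((-8 + 2) + ((34 + 1) - 33)) = sqrt(-6 + (35 - 33)) = sqrt(-6 + 2) = sqrt(-4) = 2*I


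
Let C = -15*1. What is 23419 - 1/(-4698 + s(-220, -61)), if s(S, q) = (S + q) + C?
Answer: 116954487/4994 ≈ 23419.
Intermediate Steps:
C = -15
s(S, q) = -15 + S + q (s(S, q) = (S + q) - 15 = -15 + S + q)
23419 - 1/(-4698 + s(-220, -61)) = 23419 - 1/(-4698 + (-15 - 220 - 61)) = 23419 - 1/(-4698 - 296) = 23419 - 1/(-4994) = 23419 - 1*(-1/4994) = 23419 + 1/4994 = 116954487/4994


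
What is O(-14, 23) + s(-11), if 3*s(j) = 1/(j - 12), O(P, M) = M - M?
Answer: -1/69 ≈ -0.014493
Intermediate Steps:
O(P, M) = 0
s(j) = 1/(3*(-12 + j)) (s(j) = 1/(3*(j - 12)) = 1/(3*(-12 + j)))
O(-14, 23) + s(-11) = 0 + 1/(3*(-12 - 11)) = 0 + (1/3)/(-23) = 0 + (1/3)*(-1/23) = 0 - 1/69 = -1/69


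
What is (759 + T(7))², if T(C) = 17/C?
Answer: 28408900/49 ≈ 5.7977e+5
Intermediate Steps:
(759 + T(7))² = (759 + 17/7)² = (5330/7)² = 28408900/49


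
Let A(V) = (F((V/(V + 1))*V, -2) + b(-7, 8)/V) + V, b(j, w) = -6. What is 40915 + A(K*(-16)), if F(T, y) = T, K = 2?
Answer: 20261677/496 ≈ 40850.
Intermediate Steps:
A(V) = V - 6/V + V²/(1 + V) (A(V) = ((V/(V + 1))*V - 6/V) + V = ((V/(1 + V))*V - 6/V) + V = (V²/(1 + V) - 6/V) + V = (-6/V + V²/(1 + V)) + V = V - 6/V + V²/(1 + V))
40915 + A(K*(-16)) = 40915 + (-6 + (2*(-16))² - 12*(-16) + 2*(2*(-16))³)/(((2*(-16)))*(1 + 2*(-16))) = 40915 + (-6 + (-32)² - 6*(-32) + 2*(-32)³)/((-32)*(1 - 32)) = 40915 - 1/32*(-6 + 1024 + 192 + 2*(-32768))/(-31) = 40915 - 1/32*(-1/31)*(-6 + 1024 + 192 - 65536) = 40915 - 1/32*(-1/31)*(-64326) = 40915 - 32163/496 = 20261677/496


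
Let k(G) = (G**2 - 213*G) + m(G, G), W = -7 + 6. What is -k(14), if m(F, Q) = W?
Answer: 2787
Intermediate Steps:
W = -1
m(F, Q) = -1
k(G) = -1 + G**2 - 213*G (k(G) = (G**2 - 213*G) - 1 = -1 + G**2 - 213*G)
-k(14) = -(-1 + 14**2 - 213*14) = -(-1 + 196 - 2982) = -1*(-2787) = 2787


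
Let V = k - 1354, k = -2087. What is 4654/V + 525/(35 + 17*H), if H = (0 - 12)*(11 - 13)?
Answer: -255197/1524363 ≈ -0.16741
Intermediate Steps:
H = 24 (H = -12*(-2) = 24)
V = -3441 (V = -2087 - 1354 = -3441)
4654/V + 525/(35 + 17*H) = 4654/(-3441) + 525/(35 + 17*24) = 4654*(-1/3441) + 525/(35 + 408) = -4654/3441 + 525/443 = -255197/1524363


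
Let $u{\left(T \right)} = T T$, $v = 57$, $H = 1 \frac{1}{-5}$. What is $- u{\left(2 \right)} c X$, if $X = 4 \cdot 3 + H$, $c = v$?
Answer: $- \frac{13452}{5} \approx -2690.4$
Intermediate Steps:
$H = - \frac{1}{5}$ ($H = 1 \left(- \frac{1}{5}\right) = - \frac{1}{5} \approx -0.2$)
$u{\left(T \right)} = T^{2}$
$c = 57$
$X = \frac{59}{5}$ ($X = 4 \cdot 3 - \frac{1}{5} = 12 - \frac{1}{5} = \frac{59}{5} \approx 11.8$)
$- u{\left(2 \right)} c X = - \frac{2^{2} \cdot 57 \cdot 59}{5} = - \frac{4 \cdot 57 \cdot 59}{5} = - \frac{228 \cdot 59}{5} = \left(-1\right) \frac{13452}{5} = - \frac{13452}{5}$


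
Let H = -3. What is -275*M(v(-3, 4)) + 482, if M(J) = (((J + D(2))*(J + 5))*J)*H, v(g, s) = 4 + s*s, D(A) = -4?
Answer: 6600482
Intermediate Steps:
v(g, s) = 4 + s²
M(J) = -3*J*(-4 + J)*(5 + J) (M(J) = (((J - 4)*(J + 5))*J)*(-3) = (((-4 + J)*(5 + J))*J)*(-3) = (J*(-4 + J)*(5 + J))*(-3) = -3*J*(-4 + J)*(5 + J))
-275*M(v(-3, 4)) + 482 = -825*(4 + 4²)*(20 - (4 + 4²) - (4 + 4²)²) + 482 = -825*(4 + 16)*(20 - (4 + 16) - (4 + 16)²) + 482 = -825*20*(20 - 1*20 - 1*20²) + 482 = -825*20*(20 - 20 - 1*400) + 482 = -825*20*(20 - 20 - 400) + 482 = -825*20*(-400) + 482 = -275*(-24000) + 482 = 6600000 + 482 = 6600482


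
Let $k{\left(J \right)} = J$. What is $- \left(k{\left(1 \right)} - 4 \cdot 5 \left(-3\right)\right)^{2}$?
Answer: $-3721$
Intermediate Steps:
$- \left(k{\left(1 \right)} - 4 \cdot 5 \left(-3\right)\right)^{2} = - \left(1 - 4 \cdot 5 \left(-3\right)\right)^{2} = - \left(1 - -60\right)^{2} = - \left(1 + 60\right)^{2} = - 61^{2} = \left(-1\right) 3721 = -3721$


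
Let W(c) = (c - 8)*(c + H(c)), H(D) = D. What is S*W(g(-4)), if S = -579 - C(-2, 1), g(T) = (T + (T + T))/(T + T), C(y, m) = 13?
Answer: 11544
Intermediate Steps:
g(T) = 3/2 (g(T) = (T + 2*T)/((2*T)) = (3*T)*(1/(2*T)) = 3/2)
W(c) = 2*c*(-8 + c) (W(c) = (c - 8)*(c + c) = (-8 + c)*(2*c) = 2*c*(-8 + c))
S = -592 (S = -579 - 1*13 = -579 - 13 = -592)
S*W(g(-4)) = -1184*3*(-8 + 3/2)/2 = -1184*3*(-13)/(2*2) = -592*(-39/2) = 11544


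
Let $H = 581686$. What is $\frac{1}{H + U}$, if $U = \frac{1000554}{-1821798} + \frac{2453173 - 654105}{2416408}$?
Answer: $\frac{183425302566}{106695966373064369} \approx 1.7191 \cdot 10^{-6}$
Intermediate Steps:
$U = \frac{35824658093}{183425302566}$ ($U = 1000554 \left(- \frac{1}{1821798}\right) + 1799068 \cdot \frac{1}{2416408} = - \frac{166759}{303633} + \frac{449767}{604102} = \frac{35824658093}{183425302566} \approx 0.19531$)
$\frac{1}{H + U} = \frac{1}{581686 + \frac{35824658093}{183425302566}} = \frac{1}{\frac{106695966373064369}{183425302566}} = \frac{183425302566}{106695966373064369}$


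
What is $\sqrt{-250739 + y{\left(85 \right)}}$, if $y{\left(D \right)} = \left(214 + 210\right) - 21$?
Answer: $4 i \sqrt{15646} \approx 500.34 i$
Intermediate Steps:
$y{\left(D \right)} = 403$ ($y{\left(D \right)} = 424 - 21 = 403$)
$\sqrt{-250739 + y{\left(85 \right)}} = \sqrt{-250739 + 403} = \sqrt{-250336} = 4 i \sqrt{15646}$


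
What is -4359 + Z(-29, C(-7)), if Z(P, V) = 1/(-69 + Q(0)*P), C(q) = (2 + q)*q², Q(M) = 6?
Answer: -1059238/243 ≈ -4359.0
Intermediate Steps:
C(q) = q²*(2 + q)
Z(P, V) = 1/(-69 + 6*P)
-4359 + Z(-29, C(-7)) = -4359 + 1/(3*(-23 + 2*(-29))) = -4359 + 1/(3*(-23 - 58)) = -4359 + (⅓)/(-81) = -4359 + (⅓)*(-1/81) = -4359 - 1/243 = -1059238/243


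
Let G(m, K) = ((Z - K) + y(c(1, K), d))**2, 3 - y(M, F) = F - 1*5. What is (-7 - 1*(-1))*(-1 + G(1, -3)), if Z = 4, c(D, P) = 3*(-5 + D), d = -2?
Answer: -1728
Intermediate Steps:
c(D, P) = -15 + 3*D
y(M, F) = 8 - F (y(M, F) = 3 - (F - 1*5) = 3 - (F - 5) = 3 - (-5 + F) = 3 + (5 - F) = 8 - F)
G(m, K) = (14 - K)**2 (G(m, K) = ((4 - K) + (8 - 1*(-2)))**2 = ((4 - K) + (8 + 2))**2 = ((4 - K) + 10)**2 = (14 - K)**2)
(-7 - 1*(-1))*(-1 + G(1, -3)) = (-7 - 1*(-1))*(-1 + (-14 - 3)**2) = (-7 + 1)*(-1 + (-17)**2) = -6*(-1 + 289) = -6*288 = -1728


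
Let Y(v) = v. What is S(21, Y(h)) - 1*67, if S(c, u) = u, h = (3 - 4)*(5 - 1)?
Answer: -71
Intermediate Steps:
h = -4 (h = -1*4 = -4)
S(21, Y(h)) - 1*67 = -4 - 1*67 = -4 - 67 = -71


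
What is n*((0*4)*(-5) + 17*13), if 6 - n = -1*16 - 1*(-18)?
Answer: 884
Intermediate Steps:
n = 4 (n = 6 - (-1*16 - 1*(-18)) = 6 - (-16 + 18) = 6 - 1*2 = 6 - 2 = 4)
n*((0*4)*(-5) + 17*13) = 4*((0*4)*(-5) + 17*13) = 4*(0*(-5) + 221) = 4*(0 + 221) = 4*221 = 884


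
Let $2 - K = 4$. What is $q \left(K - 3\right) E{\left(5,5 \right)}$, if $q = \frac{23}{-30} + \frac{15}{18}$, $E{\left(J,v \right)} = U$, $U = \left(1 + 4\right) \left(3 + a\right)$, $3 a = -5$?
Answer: $- \frac{20}{9} \approx -2.2222$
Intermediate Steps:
$a = - \frac{5}{3}$ ($a = \frac{1}{3} \left(-5\right) = - \frac{5}{3} \approx -1.6667$)
$U = \frac{20}{3}$ ($U = \left(1 + 4\right) \left(3 - \frac{5}{3}\right) = 5 \cdot \frac{4}{3} = \frac{20}{3} \approx 6.6667$)
$E{\left(J,v \right)} = \frac{20}{3}$
$K = -2$ ($K = 2 - 4 = -2$)
$q = \frac{1}{15}$ ($q = 23 \left(- \frac{1}{30}\right) + 15 \cdot \frac{1}{18} = - \frac{23}{30} + \frac{5}{6} = \frac{1}{15} \approx 0.066667$)
$q \left(K - 3\right) E{\left(5,5 \right)} = \frac{\left(-2 - 3\right) \frac{20}{3}}{15} = \frac{\left(-5\right) \frac{20}{3}}{15} = \frac{1}{15} \left(- \frac{100}{3}\right) = - \frac{20}{9}$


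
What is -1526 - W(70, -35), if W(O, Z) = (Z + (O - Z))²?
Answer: -6426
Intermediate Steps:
W(O, Z) = O²
-1526 - W(70, -35) = -1526 - 1*70² = -1526 - 1*4900 = -1526 - 4900 = -6426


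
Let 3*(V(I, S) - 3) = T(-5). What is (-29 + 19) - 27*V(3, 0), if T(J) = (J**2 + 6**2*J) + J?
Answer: 1349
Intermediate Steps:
T(J) = J**2 + 37*J (T(J) = (J**2 + 36*J) + J = J**2 + 37*J)
V(I, S) = -151/3 (V(I, S) = 3 + (-5*(37 - 5))/3 = 3 + (-5*32)/3 = 3 + (1/3)*(-160) = 3 - 160/3 = -151/3)
(-29 + 19) - 27*V(3, 0) = (-29 + 19) - 27*(-151/3) = -10 + 1359 = 1349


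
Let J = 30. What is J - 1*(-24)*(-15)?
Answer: -330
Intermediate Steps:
J - 1*(-24)*(-15) = 30 - 1*(-24)*(-15) = 30 + 24*(-15) = 30 - 360 = -330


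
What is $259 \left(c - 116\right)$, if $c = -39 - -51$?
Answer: $-26936$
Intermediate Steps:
$c = 12$ ($c = -39 + 51 = 12$)
$259 \left(c - 116\right) = 259 \left(12 - 116\right) = 259 \left(-104\right) = -26936$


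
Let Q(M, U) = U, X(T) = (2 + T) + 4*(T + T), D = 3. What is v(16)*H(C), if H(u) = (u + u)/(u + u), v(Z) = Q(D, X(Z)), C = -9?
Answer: 146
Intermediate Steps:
X(T) = 2 + 9*T (X(T) = (2 + T) + 4*(2*T) = (2 + T) + 8*T = 2 + 9*T)
v(Z) = 2 + 9*Z
H(u) = 1 (H(u) = (2*u)/((2*u)) = (2*u)*(1/(2*u)) = 1)
v(16)*H(C) = (2 + 9*16)*1 = (2 + 144)*1 = 146*1 = 146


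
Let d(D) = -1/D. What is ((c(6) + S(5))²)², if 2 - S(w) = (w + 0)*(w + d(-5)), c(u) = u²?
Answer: 20736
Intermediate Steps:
S(w) = 2 - w*(⅕ + w) (S(w) = 2 - (w + 0)*(w - 1/(-5)) = 2 - w*(w - 1*(-⅕)) = 2 - w*(w + ⅕) = 2 - w*(⅕ + w))
((c(6) + S(5))²)² = ((6² + (2 - 1*5² - ⅕*5))²)² = ((36 + (2 - 1*25 - 1))²)² = ((36 + (2 - 25 - 1))²)² = ((36 - 24)²)² = (12²)² = 144² = 20736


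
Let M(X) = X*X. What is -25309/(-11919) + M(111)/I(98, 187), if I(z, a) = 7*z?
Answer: 164215973/8176434 ≈ 20.084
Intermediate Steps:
M(X) = X²
-25309/(-11919) + M(111)/I(98, 187) = -25309/(-11919) + 111²/((7*98)) = -25309*(-1/11919) + 12321/686 = 25309/11919 + 12321*(1/686) = 25309/11919 + 12321/686 = 164215973/8176434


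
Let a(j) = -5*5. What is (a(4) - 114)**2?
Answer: 19321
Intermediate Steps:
a(j) = -25
(a(4) - 114)**2 = (-25 - 114)**2 = (-139)**2 = 19321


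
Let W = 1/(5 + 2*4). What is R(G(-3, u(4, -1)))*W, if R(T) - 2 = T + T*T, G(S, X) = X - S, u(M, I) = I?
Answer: 8/13 ≈ 0.61539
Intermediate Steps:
R(T) = 2 + T + T**2 (R(T) = 2 + (T + T*T) = 2 + (T + T**2) = 2 + T + T**2)
W = 1/13 (W = 1/(5 + 8) = 1/13 ≈ 0.076923)
R(G(-3, u(4, -1)))*W = (2 + (-1 - 1*(-3)) + (-1 - 1*(-3))**2)*(1/13) = (2 + (-1 + 3) + (-1 + 3)**2)*(1/13) = (2 + 2 + 2**2)*(1/13) = (2 + 2 + 4)*(1/13) = 8*(1/13) = 8/13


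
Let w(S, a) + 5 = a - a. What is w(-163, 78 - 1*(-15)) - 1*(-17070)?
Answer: 17065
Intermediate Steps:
w(S, a) = -5 (w(S, a) = -5 + (a - a) = -5 + 0 = -5)
w(-163, 78 - 1*(-15)) - 1*(-17070) = -5 - 1*(-17070) = -5 + 17070 = 17065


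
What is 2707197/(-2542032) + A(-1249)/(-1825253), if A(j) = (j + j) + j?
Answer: -1643931483979/1546617178032 ≈ -1.0629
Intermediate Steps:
A(j) = 3*j (A(j) = 2*j + j = 3*j)
2707197/(-2542032) + A(-1249)/(-1825253) = 2707197/(-2542032) + (3*(-1249))/(-1825253) = 2707197*(-1/2542032) - 3747*(-1/1825253) = -902399/847344 + 3747/1825253 = -1643931483979/1546617178032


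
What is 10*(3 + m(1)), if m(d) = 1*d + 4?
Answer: 80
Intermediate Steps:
m(d) = 4 + d (m(d) = d + 4 = 4 + d)
10*(3 + m(1)) = 10*(3 + (4 + 1)) = 10*(3 + 5) = 10*8 = 80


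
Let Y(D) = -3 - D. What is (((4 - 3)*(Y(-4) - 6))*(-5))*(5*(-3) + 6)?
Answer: -225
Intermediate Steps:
(((4 - 3)*(Y(-4) - 6))*(-5))*(5*(-3) + 6) = (((4 - 3)*((-3 - 1*(-4)) - 6))*(-5))*(5*(-3) + 6) = ((1*((-3 + 4) - 6))*(-5))*(-15 + 6) = ((1*(1 - 6))*(-5))*(-9) = ((1*(-5))*(-5))*(-9) = -5*(-5)*(-9) = 25*(-9) = -225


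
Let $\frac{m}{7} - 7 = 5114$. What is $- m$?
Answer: $-35847$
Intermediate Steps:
$m = 35847$ ($m = 49 + 7 \cdot 5114 = 49 + 35798 = 35847$)
$- m = \left(-1\right) 35847 = -35847$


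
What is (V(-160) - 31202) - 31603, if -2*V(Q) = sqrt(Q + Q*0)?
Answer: -62805 - 2*I*sqrt(10) ≈ -62805.0 - 6.3246*I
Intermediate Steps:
V(Q) = -sqrt(Q)/2 (V(Q) = -sqrt(Q + Q*0)/2 = -sqrt(Q + 0)/2 = -sqrt(Q)/2)
(V(-160) - 31202) - 31603 = (-2*I*sqrt(10) - 31202) - 31603 = (-31202 - 2*I*sqrt(10)) - 31603 = -62805 - 2*I*sqrt(10)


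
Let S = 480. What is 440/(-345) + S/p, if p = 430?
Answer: -472/2967 ≈ -0.15908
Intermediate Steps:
440/(-345) + S/p = 440/(-345) + 480/430 = 440*(-1/345) + 480*(1/430) = -88/69 + 48/43 = -472/2967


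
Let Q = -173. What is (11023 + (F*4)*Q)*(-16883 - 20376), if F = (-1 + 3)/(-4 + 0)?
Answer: -423597571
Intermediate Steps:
F = -1/2 (F = 2/(-4) = 2*(-1/4) = -1/2 ≈ -0.50000)
(11023 + (F*4)*Q)*(-16883 - 20376) = (11023 - 1/2*4*(-173))*(-16883 - 20376) = (11023 - 2*(-173))*(-37259) = (11023 + 346)*(-37259) = 11369*(-37259) = -423597571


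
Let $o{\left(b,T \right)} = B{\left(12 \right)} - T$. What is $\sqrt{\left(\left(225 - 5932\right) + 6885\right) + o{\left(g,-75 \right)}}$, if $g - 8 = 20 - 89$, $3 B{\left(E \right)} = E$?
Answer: $\sqrt{1257} \approx 35.454$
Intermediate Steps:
$B{\left(E \right)} = \frac{E}{3}$
$g = -61$ ($g = 8 + \left(20 - 89\right) = 8 - 69 = -61$)
$o{\left(b,T \right)} = 4 - T$ ($o{\left(b,T \right)} = \frac{1}{3} \cdot 12 - T = 4 - T$)
$\sqrt{\left(\left(225 - 5932\right) + 6885\right) + o{\left(g,-75 \right)}} = \sqrt{\left(\left(225 - 5932\right) + 6885\right) + \left(4 - -75\right)} = \sqrt{\left(-5707 + 6885\right) + \left(4 + 75\right)} = \sqrt{1178 + 79} = \sqrt{1257}$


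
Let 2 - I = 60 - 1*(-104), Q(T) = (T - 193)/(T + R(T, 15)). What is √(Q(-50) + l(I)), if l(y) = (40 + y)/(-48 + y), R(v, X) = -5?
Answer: √6668970/1155 ≈ 2.2359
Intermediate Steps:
Q(T) = (-193 + T)/(-5 + T) (Q(T) = (T - 193)/(T - 5) = (-193 + T)/(-5 + T))
I = -162 (I = 2 - (60 - 1*(-104)) = 2 - (60 + 104) = 2 - 1*164 = 2 - 164 = -162)
l(y) = (40 + y)/(-48 + y)
√(Q(-50) + l(I)) = √((-193 - 50)/(-5 - 50) + (40 - 162)/(-48 - 162)) = √(-243/(-55) - 122/(-210)) = √(-1/55*(-243) - 1/210*(-122)) = √(243/55 + 61/105) = √(5774/1155) = √6668970/1155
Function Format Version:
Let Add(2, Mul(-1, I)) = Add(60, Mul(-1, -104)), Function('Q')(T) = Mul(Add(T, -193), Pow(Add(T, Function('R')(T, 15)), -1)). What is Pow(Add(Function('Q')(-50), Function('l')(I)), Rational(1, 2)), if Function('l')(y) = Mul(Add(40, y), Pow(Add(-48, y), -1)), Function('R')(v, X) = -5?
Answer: Mul(Rational(1, 1155), Pow(6668970, Rational(1, 2))) ≈ 2.2359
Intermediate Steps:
Function('Q')(T) = Mul(Pow(Add(-5, T), -1), Add(-193, T)) (Function('Q')(T) = Mul(Add(T, -193), Pow(Add(T, -5), -1)) = Mul(Add(-193, T), Pow(Add(-5, T), -1)) = Mul(Pow(Add(-5, T), -1), Add(-193, T)))
I = -162 (I = Add(2, Mul(-1, Add(60, Mul(-1, -104)))) = Add(2, Mul(-1, Add(60, 104))) = Add(2, Mul(-1, 164)) = Add(2, -164) = -162)
Function('l')(y) = Mul(Pow(Add(-48, y), -1), Add(40, y))
Pow(Add(Function('Q')(-50), Function('l')(I)), Rational(1, 2)) = Pow(Add(Mul(Pow(Add(-5, -50), -1), Add(-193, -50)), Mul(Pow(Add(-48, -162), -1), Add(40, -162))), Rational(1, 2)) = Pow(Add(Mul(Pow(-55, -1), -243), Mul(Pow(-210, -1), -122)), Rational(1, 2)) = Pow(Add(Mul(Rational(-1, 55), -243), Mul(Rational(-1, 210), -122)), Rational(1, 2)) = Pow(Add(Rational(243, 55), Rational(61, 105)), Rational(1, 2)) = Pow(Rational(5774, 1155), Rational(1, 2)) = Mul(Rational(1, 1155), Pow(6668970, Rational(1, 2)))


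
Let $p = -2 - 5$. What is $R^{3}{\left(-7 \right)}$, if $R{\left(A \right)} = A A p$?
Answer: $-40353607$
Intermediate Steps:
$p = -7$
$R{\left(A \right)} = - 7 A^{2}$ ($R{\left(A \right)} = A A \left(-7\right) = A^{2} \left(-7\right) = - 7 A^{2}$)
$R^{3}{\left(-7 \right)} = \left(- 7 \left(-7\right)^{2}\right)^{3} = \left(\left(-7\right) 49\right)^{3} = \left(-343\right)^{3} = -40353607$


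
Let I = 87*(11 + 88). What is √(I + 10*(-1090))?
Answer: I*√2287 ≈ 47.823*I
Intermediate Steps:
I = 8613 (I = 87*99 = 8613)
√(I + 10*(-1090)) = √(8613 + 10*(-1090)) = √(8613 - 10900) = √(-2287) = I*√2287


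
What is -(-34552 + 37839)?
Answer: -3287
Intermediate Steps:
-(-34552 + 37839) = -1*3287 = -3287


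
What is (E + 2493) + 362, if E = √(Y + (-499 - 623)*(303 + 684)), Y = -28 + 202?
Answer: 2855 + 2*I*√276810 ≈ 2855.0 + 1052.3*I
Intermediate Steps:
Y = 174
E = 2*I*√276810 (E = √(174 + (-499 - 623)*(303 + 684)) = √(174 - 1122*987) = √(174 - 1107414) = √(-1107240) = 2*I*√276810 ≈ 1052.3*I)
(E + 2493) + 362 = (2*I*√276810 + 2493) + 362 = (2493 + 2*I*√276810) + 362 = 2855 + 2*I*√276810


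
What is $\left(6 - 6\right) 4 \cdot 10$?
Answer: $0$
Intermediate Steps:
$\left(6 - 6\right) 4 \cdot 10 = 0 \cdot 4 \cdot 10 = 0 \cdot 10 = 0$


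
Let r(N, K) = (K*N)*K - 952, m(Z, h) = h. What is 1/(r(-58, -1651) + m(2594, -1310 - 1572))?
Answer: -1/158100292 ≈ -6.3251e-9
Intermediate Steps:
r(N, K) = -952 + N*K² (r(N, K) = N*K² - 952 = -952 + N*K²)
1/(r(-58, -1651) + m(2594, -1310 - 1572)) = 1/((-952 - 58*(-1651)²) + (-1310 - 1572)) = 1/((-952 - 58*2725801) - 2882) = 1/((-952 - 158096458) - 2882) = 1/(-158097410 - 2882) = 1/(-158100292) = -1/158100292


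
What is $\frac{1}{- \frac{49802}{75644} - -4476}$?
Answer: $\frac{37822}{169266371} \approx 0.00022345$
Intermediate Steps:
$\frac{1}{- \frac{49802}{75644} - -4476} = \frac{1}{\left(-49802\right) \frac{1}{75644} + 4476} = \frac{1}{- \frac{24901}{37822} + 4476} = \frac{1}{\frac{169266371}{37822}} = \frac{37822}{169266371}$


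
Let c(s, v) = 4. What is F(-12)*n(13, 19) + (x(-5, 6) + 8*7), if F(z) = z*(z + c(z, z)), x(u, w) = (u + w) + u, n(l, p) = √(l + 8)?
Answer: 52 + 96*√21 ≈ 491.93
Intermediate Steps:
n(l, p) = √(8 + l)
x(u, w) = w + 2*u
F(z) = z*(4 + z) (F(z) = z*(z + 4) = z*(4 + z))
F(-12)*n(13, 19) + (x(-5, 6) + 8*7) = (-12*(4 - 12))*√(8 + 13) + ((6 + 2*(-5)) + 8*7) = (-12*(-8))*√21 + ((6 - 10) + 56) = 96*√21 + (-4 + 56) = 96*√21 + 52 = 52 + 96*√21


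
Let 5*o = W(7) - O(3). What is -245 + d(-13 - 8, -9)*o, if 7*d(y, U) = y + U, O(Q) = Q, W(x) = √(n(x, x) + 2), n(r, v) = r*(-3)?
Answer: -1697/7 - 6*I*√19/7 ≈ -242.43 - 3.7362*I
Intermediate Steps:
n(r, v) = -3*r
W(x) = √(2 - 3*x) (W(x) = √(-3*x + 2) = √(2 - 3*x))
o = -⅗ + I*√19/5 (o = (√(2 - 3*7) - 1*3)/5 = (√(2 - 21) - 3)/5 = (√(-19) - 3)/5 = (I*√19 - 3)/5 = (-3 + I*√19)/5 = -⅗ + I*√19/5 ≈ -0.6 + 0.87178*I)
d(y, U) = U/7 + y/7 (d(y, U) = (y + U)/7 = (U + y)/7 = U/7 + y/7)
-245 + d(-13 - 8, -9)*o = -245 + ((⅐)*(-9) + (-13 - 8)/7)*(-⅗ + I*√19/5) = -245 + (-9/7 + (⅐)*(-21))*(-⅗ + I*√19/5) = -245 + (-9/7 - 3)*(-⅗ + I*√19/5) = -245 - 30*(-⅗ + I*√19/5)/7 = -245 + (18/7 - 6*I*√19/7) = -1697/7 - 6*I*√19/7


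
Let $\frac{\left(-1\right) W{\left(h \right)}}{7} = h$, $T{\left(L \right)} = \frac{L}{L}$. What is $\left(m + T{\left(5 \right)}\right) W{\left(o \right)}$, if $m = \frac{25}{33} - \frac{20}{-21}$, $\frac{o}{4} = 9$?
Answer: $- \frac{7512}{11} \approx -682.91$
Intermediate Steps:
$o = 36$ ($o = 4 \cdot 9 = 36$)
$m = \frac{395}{231}$ ($m = 25 \cdot \frac{1}{33} - - \frac{20}{21} = \frac{25}{33} + \frac{20}{21} = \frac{395}{231} \approx 1.71$)
$T{\left(L \right)} = 1$
$W{\left(h \right)} = - 7 h$
$\left(m + T{\left(5 \right)}\right) W{\left(o \right)} = \left(\frac{395}{231} + 1\right) \left(\left(-7\right) 36\right) = \frac{626}{231} \left(-252\right) = - \frac{7512}{11}$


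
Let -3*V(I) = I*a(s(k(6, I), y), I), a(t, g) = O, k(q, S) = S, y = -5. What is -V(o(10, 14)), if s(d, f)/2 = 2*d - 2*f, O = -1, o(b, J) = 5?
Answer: -5/3 ≈ -1.6667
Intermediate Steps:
s(d, f) = -4*f + 4*d (s(d, f) = 2*(2*d - 2*f) = 2*(-2*f + 2*d) = -4*f + 4*d)
a(t, g) = -1
V(I) = I/3 (V(I) = -I*(-1)/3 = -(-1)*I/3 = I/3)
-V(o(10, 14)) = -5/3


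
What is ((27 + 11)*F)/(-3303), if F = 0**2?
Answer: 0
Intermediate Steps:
F = 0
((27 + 11)*F)/(-3303) = ((27 + 11)*0)/(-3303) = (38*0)*(-1/3303) = 0*(-1/3303) = 0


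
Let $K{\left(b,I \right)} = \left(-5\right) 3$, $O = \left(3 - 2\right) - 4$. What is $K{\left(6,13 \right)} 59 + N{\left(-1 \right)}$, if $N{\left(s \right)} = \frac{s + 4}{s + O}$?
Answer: $- \frac{3543}{4} \approx -885.75$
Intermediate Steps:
$O = -3$ ($O = 1 - 4 = -3$)
$K{\left(b,I \right)} = -15$
$N{\left(s \right)} = \frac{4 + s}{-3 + s}$ ($N{\left(s \right)} = \frac{s + 4}{s - 3} = \frac{4 + s}{-3 + s}$)
$K{\left(6,13 \right)} 59 + N{\left(-1 \right)} = \left(-15\right) 59 + \frac{4 - 1}{-3 - 1} = -885 + \frac{1}{-4} \cdot 3 = -885 - \frac{3}{4} = - \frac{3543}{4}$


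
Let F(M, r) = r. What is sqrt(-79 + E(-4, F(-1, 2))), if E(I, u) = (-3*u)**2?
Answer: I*sqrt(43) ≈ 6.5574*I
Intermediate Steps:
E(I, u) = 9*u**2
sqrt(-79 + E(-4, F(-1, 2))) = sqrt(-79 + 9*2**2) = sqrt(-79 + 9*4) = sqrt(-79 + 36) = sqrt(-43) = I*sqrt(43)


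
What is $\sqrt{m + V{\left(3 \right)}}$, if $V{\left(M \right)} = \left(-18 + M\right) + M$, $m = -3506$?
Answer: $i \sqrt{3518} \approx 59.313 i$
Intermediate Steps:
$V{\left(M \right)} = -18 + 2 M$
$\sqrt{m + V{\left(3 \right)}} = \sqrt{-3506 + \left(-18 + 2 \cdot 3\right)} = \sqrt{-3506 + \left(-18 + 6\right)} = \sqrt{-3506 - 12} = \sqrt{-3518} = i \sqrt{3518}$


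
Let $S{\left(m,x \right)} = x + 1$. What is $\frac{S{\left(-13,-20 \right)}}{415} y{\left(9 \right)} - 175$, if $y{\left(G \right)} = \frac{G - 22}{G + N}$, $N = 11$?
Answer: $- \frac{1452253}{8300} \approx -174.97$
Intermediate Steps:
$y{\left(G \right)} = \frac{-22 + G}{11 + G}$ ($y{\left(G \right)} = \frac{G - 22}{G + 11} = \frac{-22 + G}{11 + G}$)
$S{\left(m,x \right)} = 1 + x$
$\frac{S{\left(-13,-20 \right)}}{415} y{\left(9 \right)} - 175 = \frac{1 - 20}{415} \frac{-22 + 9}{11 + 9} - 175 = \left(-19\right) \frac{1}{415} \cdot \frac{1}{20} \left(-13\right) - 175 = - \frac{19 \cdot \frac{1}{20} \left(-13\right)}{415} - 175 = \left(- \frac{19}{415}\right) \left(- \frac{13}{20}\right) - 175 = \frac{247}{8300} - 175 = - \frac{1452253}{8300}$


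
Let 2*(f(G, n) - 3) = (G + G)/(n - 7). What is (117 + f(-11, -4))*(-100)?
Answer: -12100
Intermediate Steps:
f(G, n) = 3 + G/(-7 + n) (f(G, n) = 3 + ((G + G)/(n - 7))/2 = 3 + ((2*G)/(-7 + n))/2 = 3 + (2*G/(-7 + n))/2 = 3 + G/(-7 + n))
(117 + f(-11, -4))*(-100) = (117 + (-21 - 11 + 3*(-4))/(-7 - 4))*(-100) = (117 + (-21 - 11 - 12)/(-11))*(-100) = (117 - 1/11*(-44))*(-100) = (117 + 4)*(-100) = 121*(-100) = -12100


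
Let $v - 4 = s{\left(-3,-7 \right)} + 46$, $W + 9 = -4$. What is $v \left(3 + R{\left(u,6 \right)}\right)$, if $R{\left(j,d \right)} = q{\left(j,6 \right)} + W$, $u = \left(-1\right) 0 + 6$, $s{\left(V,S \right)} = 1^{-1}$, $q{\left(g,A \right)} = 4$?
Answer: $-306$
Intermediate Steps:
$W = -13$ ($W = -9 - 4 = -13$)
$s{\left(V,S \right)} = 1$
$u = 6$ ($u = 0 + 6 = 6$)
$R{\left(j,d \right)} = -9$ ($R{\left(j,d \right)} = 4 - 13 = -9$)
$v = 51$ ($v = 4 + \left(1 + 46\right) = 4 + 47 = 51$)
$v \left(3 + R{\left(u,6 \right)}\right) = 51 \left(3 - 9\right) = 51 \left(-6\right) = -306$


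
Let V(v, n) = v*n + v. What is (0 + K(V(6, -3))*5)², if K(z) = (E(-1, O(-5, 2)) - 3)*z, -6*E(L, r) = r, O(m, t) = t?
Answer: 40000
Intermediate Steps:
E(L, r) = -r/6
V(v, n) = v + n*v (V(v, n) = n*v + v = v + n*v)
K(z) = -10*z/3 (K(z) = (-⅙*2 - 3)*z = (-⅓ - 3)*z = -10*z/3)
(0 + K(V(6, -3))*5)² = (0 - 20*(1 - 3)*5)² = (0 - 20*(-2)*5)² = (0 - 10/3*(-12)*5)² = (0 + 40*5)² = (0 + 200)² = 200² = 40000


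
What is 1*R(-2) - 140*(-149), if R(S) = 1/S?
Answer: 41719/2 ≈ 20860.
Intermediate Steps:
1*R(-2) - 140*(-149) = 1/(-2) - 140*(-149) = 1*(-½) + 20860 = -½ + 20860 = 41719/2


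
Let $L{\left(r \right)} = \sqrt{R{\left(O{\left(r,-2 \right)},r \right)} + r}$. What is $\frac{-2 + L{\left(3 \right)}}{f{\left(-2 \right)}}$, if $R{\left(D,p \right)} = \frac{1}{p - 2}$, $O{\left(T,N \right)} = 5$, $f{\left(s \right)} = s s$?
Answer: $0$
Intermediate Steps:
$f{\left(s \right)} = s^{2}$
$R{\left(D,p \right)} = \frac{1}{-2 + p}$
$L{\left(r \right)} = \sqrt{r + \frac{1}{-2 + r}}$ ($L{\left(r \right)} = \sqrt{\frac{1}{-2 + r} + r} = \sqrt{r + \frac{1}{-2 + r}}$)
$\frac{-2 + L{\left(3 \right)}}{f{\left(-2 \right)}} = \frac{-2 + \sqrt{\frac{1 + 3 \left(-2 + 3\right)}{-2 + 3}}}{\left(-2\right)^{2}} = \frac{-2 + \sqrt{\frac{1 + 3 \cdot 1}{1}}}{4} = \left(-2 + \sqrt{1 \left(1 + 3\right)}\right) \frac{1}{4} = \left(-2 + \sqrt{1 \cdot 4}\right) \frac{1}{4} = \left(-2 + \sqrt{4}\right) \frac{1}{4} = \left(-2 + 2\right) \frac{1}{4} = 0 \cdot \frac{1}{4} = 0$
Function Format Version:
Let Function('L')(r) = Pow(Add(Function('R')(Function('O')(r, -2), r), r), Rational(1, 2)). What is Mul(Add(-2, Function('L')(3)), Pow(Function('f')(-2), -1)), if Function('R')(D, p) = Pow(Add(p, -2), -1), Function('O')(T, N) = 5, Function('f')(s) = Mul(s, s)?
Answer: 0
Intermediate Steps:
Function('f')(s) = Pow(s, 2)
Function('R')(D, p) = Pow(Add(-2, p), -1)
Function('L')(r) = Pow(Add(r, Pow(Add(-2, r), -1)), Rational(1, 2)) (Function('L')(r) = Pow(Add(Pow(Add(-2, r), -1), r), Rational(1, 2)) = Pow(Add(r, Pow(Add(-2, r), -1)), Rational(1, 2)))
Mul(Add(-2, Function('L')(3)), Pow(Function('f')(-2), -1)) = Mul(Add(-2, Pow(Mul(Pow(Add(-2, 3), -1), Add(1, Mul(3, Add(-2, 3)))), Rational(1, 2))), Pow(Pow(-2, 2), -1)) = Mul(Add(-2, Pow(Mul(Pow(1, -1), Add(1, Mul(3, 1))), Rational(1, 2))), Pow(4, -1)) = Mul(Add(-2, Pow(Mul(1, Add(1, 3)), Rational(1, 2))), Rational(1, 4)) = Mul(Add(-2, Pow(Mul(1, 4), Rational(1, 2))), Rational(1, 4)) = Mul(Add(-2, Pow(4, Rational(1, 2))), Rational(1, 4)) = Mul(Add(-2, 2), Rational(1, 4)) = Mul(0, Rational(1, 4)) = 0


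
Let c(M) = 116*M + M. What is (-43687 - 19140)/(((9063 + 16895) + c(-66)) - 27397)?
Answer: 62827/9161 ≈ 6.8581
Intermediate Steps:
c(M) = 117*M
(-43687 - 19140)/(((9063 + 16895) + c(-66)) - 27397) = (-43687 - 19140)/(((9063 + 16895) + 117*(-66)) - 27397) = -62827/((25958 - 7722) - 27397) = -62827/(18236 - 27397) = -62827/(-9161) = -62827*(-1/9161) = 62827/9161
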